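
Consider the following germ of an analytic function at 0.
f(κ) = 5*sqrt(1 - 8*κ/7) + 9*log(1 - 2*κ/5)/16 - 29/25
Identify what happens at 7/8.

The point is an algebraic (square-root) branch point.

The term (5)*sqrt(1 - κ/(7/8)) has argument 1 - 7/8/(7/8) = 0 at 7/8: a square-root (algebraic, two-sheeted) branch point; the remaining terms are analytic or single-valued there.


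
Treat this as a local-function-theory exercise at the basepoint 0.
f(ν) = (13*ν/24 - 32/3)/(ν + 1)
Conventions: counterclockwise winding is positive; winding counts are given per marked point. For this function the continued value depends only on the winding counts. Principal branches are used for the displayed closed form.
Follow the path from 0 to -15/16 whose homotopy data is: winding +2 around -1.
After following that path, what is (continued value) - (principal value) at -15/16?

Continued minus principal equals 0.

The function is rational, hence single-valued: continuing it around any pole returns the same value, so the difference is 0.


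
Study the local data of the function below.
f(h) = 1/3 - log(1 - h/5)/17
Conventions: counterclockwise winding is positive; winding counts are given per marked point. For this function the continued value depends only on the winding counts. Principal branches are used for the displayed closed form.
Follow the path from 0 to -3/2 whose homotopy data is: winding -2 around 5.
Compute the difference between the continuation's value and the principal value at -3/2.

Continued minus principal equals (4/17)*pi*i.

The rational part is single-valued and drops out of the difference; each branch term changes only by its own monodromy.
(-1/17)*log(1 - h/(5)): each positive loop around 5 adds 2*pi*i to the log, so winding -2 contributes (-1/17)*(-2)*2*pi*i = (4/17)*pi*i.
Summing the contributions at h = -3/2 gives (4/17)*pi*i.


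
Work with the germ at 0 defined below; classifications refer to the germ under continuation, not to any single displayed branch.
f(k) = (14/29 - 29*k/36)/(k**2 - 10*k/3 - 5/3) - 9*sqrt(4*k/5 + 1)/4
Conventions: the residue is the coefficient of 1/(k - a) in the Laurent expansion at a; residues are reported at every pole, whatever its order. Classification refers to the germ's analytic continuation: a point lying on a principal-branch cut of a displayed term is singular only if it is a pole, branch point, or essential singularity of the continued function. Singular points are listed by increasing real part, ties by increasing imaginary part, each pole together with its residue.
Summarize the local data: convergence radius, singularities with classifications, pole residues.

Radius of convergence at 0: -5/3 + (2/3)*sqrt(10).
At -5/4: an algebraic (square-root) branch point.
At 5/3 - (2/3)*sqrt(10): a pole of order 1; residue -29/72 + (2693/41760)*sqrt(10).
At 5/3 + (2/3)*sqrt(10): a pole of order 1; residue -29/72 - (2693/41760)*sqrt(10).

Denominator factor (k**2 - 10*k/3 - 5/3): discriminant 160/9, real irrational roots 5/3 + (2/3)*sqrt(10) and 5/3 - (2/3)*sqrt(10); poles of order 1, moduli 5/3 + (2/3)*sqrt(10) and -5/3 + (2/3)*sqrt(10).
Branch term (-9/4)*sqrt(1 - k/(-5/4)): its argument vanishes at k = -5/4, a square-root branch point, modulus 5/4.
The radius of convergence is the smallest modulus among the singular points: -5/3 + (2/3)*sqrt(10).
The branch term is analytic at 5/3 - (2/3)*sqrt(10) and contributes nothing to the residue; only the rational part matters.
The factor k**2 - 10*k/3 - 5/3 splits as (k - a)(k - a') with a = 5/3 - (2/3)*sqrt(10), a' = 5/3 + (2/3)*sqrt(10). At the order-1 pole a set g(k) = (k - a)*(rational part) = [14/29 - 29*k/36] / (k - a').
Simple pole: residue = g(a) at a = 5/3 - (2/3)*sqrt(10), which is -29/72 + (2693/41760)*sqrt(10).
The branch term is analytic at 5/3 + (2/3)*sqrt(10) and contributes nothing to the residue; only the rational part matters.
The factor k**2 - 10*k/3 - 5/3 splits as (k - a)(k - a') with a = 5/3 + (2/3)*sqrt(10), a' = 5/3 - (2/3)*sqrt(10). At the order-1 pole a set g(k) = (k - a)*(rational part) = [14/29 - 29*k/36] / (k - a').
Simple pole: residue = g(a) at a = 5/3 + (2/3)*sqrt(10), which is -29/72 - (2693/41760)*sqrt(10).
List the singular points by increasing real part (a conjugate pair: the negative imaginary part first).


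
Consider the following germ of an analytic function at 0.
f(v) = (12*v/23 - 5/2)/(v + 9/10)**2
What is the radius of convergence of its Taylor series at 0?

The radius of convergence is 9/10.

Denominator factor (v + 9/10)^2: pole of order 2 at -9/10, modulus 9/10.
The radius of convergence is the smallest modulus among the singular points: 9/10.


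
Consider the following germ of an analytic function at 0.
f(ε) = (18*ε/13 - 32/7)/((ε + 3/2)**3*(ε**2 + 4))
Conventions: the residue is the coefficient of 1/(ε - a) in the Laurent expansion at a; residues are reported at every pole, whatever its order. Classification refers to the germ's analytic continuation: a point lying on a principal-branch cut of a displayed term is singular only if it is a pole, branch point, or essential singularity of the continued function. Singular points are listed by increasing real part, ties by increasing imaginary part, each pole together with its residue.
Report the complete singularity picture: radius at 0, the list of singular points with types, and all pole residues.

Radius of convergence at 0: 3/2.
At -3/2: a pole of order 3; residue 688/21875.
At -(2)*i: a pole of order 1; residue (-344/21875) + (23904/284375)*i.
At (2)*i: a pole of order 1; residue (-344/21875) - (23904/284375)*i.

Denominator factor (ε + 3/2)^3: pole of order 3 at -3/2, modulus 3/2.
Denominator factor (ε**2 + 4): discriminant -16, complex-conjugate roots (2)*i and -(2)*i; poles of order 1, moduli 2 and 2.
The radius of convergence is the smallest modulus among the singular points: 3/2.
At the order-3 pole -3/2 set g(ε) = (ε - (-3/2))^3*f(ε) = (18*ε/13 - 32/7)/(ε**2 + 4).
Order-3 pole: residue = g''(a)/2; g''(-3/2) = 1376/21875, so the residue is 688/21875.
The factor ε**2 + 4 splits as (ε - a)(ε - a') with a = -(2)*i, a' = (2)*i. At the order-1 pole a set g(ε) = (ε - a)*f(ε) = [(18*ε/13 - 32/7)/(ε + 3/2)**3] / (ε - a').
Simple pole: residue = g(a) at a = -(2)*i, which is (-344/21875) + (23904/284375)*i.
The factor ε**2 + 4 splits as (ε - a)(ε - a') with a = (2)*i, a' = -(2)*i. At the order-1 pole a set g(ε) = (ε - a)*f(ε) = [(18*ε/13 - 32/7)/(ε + 3/2)**3] / (ε - a').
Simple pole: residue = g(a) at a = (2)*i, which is (-344/21875) - (23904/284375)*i.
List the singular points by increasing real part (a conjugate pair: the negative imaginary part first).


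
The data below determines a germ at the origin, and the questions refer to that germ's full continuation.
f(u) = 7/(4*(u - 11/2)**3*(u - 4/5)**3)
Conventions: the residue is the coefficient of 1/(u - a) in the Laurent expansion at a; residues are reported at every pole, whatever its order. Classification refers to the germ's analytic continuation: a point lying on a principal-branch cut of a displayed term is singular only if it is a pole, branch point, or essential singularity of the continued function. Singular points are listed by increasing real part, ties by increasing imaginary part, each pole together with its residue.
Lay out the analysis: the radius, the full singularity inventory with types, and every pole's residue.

Denominator factor (u - 4/5)^3: pole of order 3 at 4/5, modulus 4/5.
Denominator factor (u - 11/2)^3: pole of order 3 at 11/2, modulus 11/2.
The radius of convergence is the smallest modulus among the singular points: 4/5.
At the order-3 pole 4/5 set g(u) = (u - (4/5))^3*f(u) = 7/(4*(u - 11/2)**3).
Order-3 pole: residue = g''(a)/2; g''(4/5) = -2100000/229345007, so the residue is -1050000/229345007.
At the order-3 pole 11/2 set g(u) = (u - (11/2))^3*f(u) = 7/(4*(u - 4/5)**3).
Order-3 pole: residue = g''(a)/2; g''(11/2) = 2100000/229345007, so the residue is 1050000/229345007.
List the singular points by increasing real part (a conjugate pair: the negative imaginary part first).

Radius of convergence at 0: 4/5.
At 4/5: a pole of order 3; residue -1050000/229345007.
At 11/2: a pole of order 3; residue 1050000/229345007.


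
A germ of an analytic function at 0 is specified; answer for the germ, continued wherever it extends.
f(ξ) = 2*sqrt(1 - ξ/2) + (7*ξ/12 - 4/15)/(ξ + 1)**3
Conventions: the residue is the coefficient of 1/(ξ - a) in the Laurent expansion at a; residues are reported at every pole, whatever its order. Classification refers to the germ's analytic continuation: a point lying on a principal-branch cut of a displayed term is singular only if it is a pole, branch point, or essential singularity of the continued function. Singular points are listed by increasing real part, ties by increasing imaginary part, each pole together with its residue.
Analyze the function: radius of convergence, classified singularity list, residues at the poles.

Denominator factor (ξ + 1)^3: pole of order 3 at -1, modulus 1.
Branch term (2)*sqrt(1 - ξ/(2)): its argument vanishes at ξ = 2, a square-root branch point, modulus 2.
The radius of convergence is the smallest modulus among the singular points: 1.
The branch term is analytic at -1 and contributes nothing to the residue; only the rational part matters.
At the order-3 pole -1 set g(ξ) = (ξ - (-1))^3*(rational part) = 7*ξ/12 - 4/15.
Order-3 pole: residue = g''(a)/2; g''(-1) = 0, so the residue is 0.
List the singular points by increasing real part (a conjugate pair: the negative imaginary part first).

Radius of convergence at 0: 1.
At -1: a pole of order 3; residue 0.
At 2: an algebraic (square-root) branch point.


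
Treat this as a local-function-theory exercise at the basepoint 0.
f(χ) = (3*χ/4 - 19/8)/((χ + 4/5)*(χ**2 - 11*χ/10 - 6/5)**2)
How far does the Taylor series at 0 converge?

Denominator factor (χ + 4/5): pole of order 1 at -4/5, modulus 4/5.
Denominator factor (χ**2 - 11*χ/10 - 6/5)^2: discriminant 601/100, real irrational roots 11/20 + (1/20)*sqrt(601) and 11/20 - (1/20)*sqrt(601); poles of order 2, moduli 11/20 + (1/20)*sqrt(601) and -11/20 + (1/20)*sqrt(601).
The radius of convergence is the smallest modulus among the singular points: -11/20 + (1/20)*sqrt(601).

The radius of convergence is -11/20 + (1/20)*sqrt(601).


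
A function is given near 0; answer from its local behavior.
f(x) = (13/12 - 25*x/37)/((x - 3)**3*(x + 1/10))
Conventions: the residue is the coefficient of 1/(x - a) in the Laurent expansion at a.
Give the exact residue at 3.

The residue is 127750/3306801.

At the order-3 pole 3 set g(x) = (x - (3))^3*f(x) = (13/12 - 25*x/37)/(x + 1/10).
Order-3 pole: residue = g''(a)/2; g''(3) = 255500/3306801, so the residue is 127750/3306801.


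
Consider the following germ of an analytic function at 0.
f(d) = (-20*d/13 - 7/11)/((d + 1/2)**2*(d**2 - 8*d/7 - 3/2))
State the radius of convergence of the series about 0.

The radius of convergence is 1/2.

Denominator factor (d**2 - 8*d/7 - 3/2): discriminant 358/49, real irrational roots 4/7 + (1/14)*sqrt(358) and 4/7 - (1/14)*sqrt(358); poles of order 1, moduli 4/7 + (1/14)*sqrt(358) and -4/7 + (1/14)*sqrt(358).
Denominator factor (d + 1/2)^2: pole of order 2 at -1/2, modulus 1/2.
The radius of convergence is the smallest modulus among the singular points: 1/2.


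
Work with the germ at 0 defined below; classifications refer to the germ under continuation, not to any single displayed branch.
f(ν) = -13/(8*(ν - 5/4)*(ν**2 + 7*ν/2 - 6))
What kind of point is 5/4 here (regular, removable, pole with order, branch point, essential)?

The denominator factor ν - 5/4 vanishes at 5/4 and appears to the power 1; the numerator there equals -13/8, nonzero, and no other factor vanishes.
Hence a pole whose order is the multiplicity, 1.

The point is a pole of order 1.


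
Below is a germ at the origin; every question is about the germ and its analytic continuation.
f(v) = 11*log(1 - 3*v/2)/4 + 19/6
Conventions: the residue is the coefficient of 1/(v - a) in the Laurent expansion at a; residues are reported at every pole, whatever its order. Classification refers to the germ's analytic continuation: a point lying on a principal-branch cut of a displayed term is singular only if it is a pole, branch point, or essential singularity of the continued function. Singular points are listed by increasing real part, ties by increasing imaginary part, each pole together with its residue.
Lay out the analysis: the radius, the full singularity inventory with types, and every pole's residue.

Branch term (11/4)*log(1 - v/(2/3)): its argument vanishes at v = 2/3, a logarithmic branch point, modulus 2/3.
The radius of convergence is the smallest modulus among the singular points: 2/3.

Radius of convergence at 0: 2/3.
At 2/3: a logarithmic branch point.


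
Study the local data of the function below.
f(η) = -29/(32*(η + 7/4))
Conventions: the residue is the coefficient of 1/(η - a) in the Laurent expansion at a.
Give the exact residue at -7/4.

At the order-1 pole -7/4 set g(η) = (η - (-7/4))*f(η) = -29/32.
Simple pole: residue = g(a) at a = -7/4, which is -29/32.

The residue is -29/32.


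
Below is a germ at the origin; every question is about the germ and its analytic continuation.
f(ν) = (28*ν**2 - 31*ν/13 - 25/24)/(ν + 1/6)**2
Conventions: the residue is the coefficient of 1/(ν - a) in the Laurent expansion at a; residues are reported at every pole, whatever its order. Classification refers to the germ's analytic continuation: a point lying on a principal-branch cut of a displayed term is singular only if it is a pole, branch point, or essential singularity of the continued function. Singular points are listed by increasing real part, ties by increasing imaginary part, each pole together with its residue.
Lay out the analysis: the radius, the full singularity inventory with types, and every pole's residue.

Denominator factor (ν + 1/6)^2: pole of order 2 at -1/6, modulus 1/6.
The radius of convergence is the smallest modulus among the singular points: 1/6.
At the order-2 pole -1/6 set g(ν) = (ν - (-1/6))^2*f(ν) = 28*ν**2 - 31*ν/13 - 25/24.
Order-2 pole: residue = g'(a); g'(-1/6) = -457/39, so the residue is -457/39.

Radius of convergence at 0: 1/6.
At -1/6: a pole of order 2; residue -457/39.


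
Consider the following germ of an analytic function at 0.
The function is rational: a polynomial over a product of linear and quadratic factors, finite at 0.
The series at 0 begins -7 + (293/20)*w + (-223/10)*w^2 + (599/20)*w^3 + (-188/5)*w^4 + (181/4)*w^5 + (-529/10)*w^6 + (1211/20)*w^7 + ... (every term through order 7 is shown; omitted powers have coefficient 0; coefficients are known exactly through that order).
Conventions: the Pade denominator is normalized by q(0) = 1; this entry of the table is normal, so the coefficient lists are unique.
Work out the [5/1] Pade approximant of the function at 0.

Taylor coefficients needed (read off): a_0 = -7, a_1 = 293/20, a_2 = -223/10, a_3 = 599/20, a_4 = -188/5, a_5 = 181/4, a_6 = -529/10.
Write the denominator as Q(w) = 1 + q1*w. Requiring Q*f - P = O(w^7) with deg P <= 5 kills the coefficients of w^6..w^6 in Q*f:
  w^6: a_6 + q1*a_5 = 0, i.e. -529/10 + (181/4)*q1 = 0.
Solving this linear system: q1 = 1058/905.
The numerator is Q*f truncated at degree 5: P0 = a_0 = -7; P1 = a_1 + q1*a_0 = 23409/3620; P2 = a_2 + q1*a_1 = -23409/4525; P3 = a_3 + q1*a_2 = 70227/18100; P4 = a_4 + q1*a_3 = -23409/9050; P5 = a_5 + q1*a_4 = 23409/18100.

The Pade approximant has numerator coefficients [-7, 23409/3620, -23409/4525, 70227/18100, -23409/9050, 23409/18100]; denominator coefficients [1, 1058/905].


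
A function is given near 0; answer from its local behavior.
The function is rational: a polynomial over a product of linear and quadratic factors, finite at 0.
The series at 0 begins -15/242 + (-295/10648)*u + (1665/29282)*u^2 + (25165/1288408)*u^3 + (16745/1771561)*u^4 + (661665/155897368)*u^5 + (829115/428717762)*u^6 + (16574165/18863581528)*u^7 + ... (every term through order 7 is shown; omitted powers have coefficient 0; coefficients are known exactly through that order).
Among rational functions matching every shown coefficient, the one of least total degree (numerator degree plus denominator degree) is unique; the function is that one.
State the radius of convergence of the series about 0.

The radius of convergence is 11/5.

No rational of total degree below 4 reproduces all 8 coefficients; solving the [2/2] Pade equations on them gives f(u) = (-37*u**2/22 + u/8 + 3/2)/((u - 11/5)*(u + 11)), whose expansion matches every shown term.
Denominator factor (u - 11/5): pole of order 1 at 11/5, modulus 11/5.
Denominator factor (u + 11): pole of order 1 at -11, modulus 11.
The radius of convergence is the smallest modulus among the singular points: 11/5.


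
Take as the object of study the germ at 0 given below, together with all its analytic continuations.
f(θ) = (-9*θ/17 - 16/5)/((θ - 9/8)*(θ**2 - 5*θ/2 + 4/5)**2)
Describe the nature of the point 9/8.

The point is a pole of order 1.

The denominator factor θ - 9/8 vanishes at 9/8 and appears to the power 1; the numerator there equals -2581/680, nonzero, and no other factor vanishes.
Hence a pole whose order is the multiplicity, 1.


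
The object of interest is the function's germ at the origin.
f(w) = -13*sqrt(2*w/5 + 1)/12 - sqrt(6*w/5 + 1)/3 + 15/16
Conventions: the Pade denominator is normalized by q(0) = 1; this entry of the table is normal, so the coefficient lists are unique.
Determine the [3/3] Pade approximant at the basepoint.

Taylor coefficients needed (expand at 0): a_0 = -23/48, a_1 = -5/12, a_2 = 49/600, a_3 = -121/3000, a_4 = 337/12000, a_5 = -1379/60000, a_6 = 20503/1000000.
Write the denominator as Q(w) = 1 + q1*w + q2*w^2 + q3*w^3. Requiring Q*f - P = O(w^7) with deg P <= 3 kills the coefficients of w^4..w^6 in Q*f:
  w^4: a_4 + q1*a_3 + q2*a_2 + q3*a_1 = 0, i.e. 337/12000 + (-121/3000)*q1 + (49/600)*q2 + (-5/12)*q3 = 0.
  w^5: a_5 + q1*a_4 + q2*a_3 + q3*a_2 = 0, i.e. -1379/60000 + (337/12000)*q1 + (-121/3000)*q2 + (49/600)*q3 = 0.
  w^6: a_6 + q1*a_5 + q2*a_4 + q3*a_3 = 0, i.e. 20503/1000000 + (-1379/60000)*q1 + (337/12000)*q2 + (-121/3000)*q3 = 0.
Solving this linear system: q1 = 71952437/51280570, q2 = 114179883/256402850, q3 = 96716593/5128057000.
The numerator is Q*f truncated at degree 3: P0 = a_0 = -23/48; P1 = a_1 + q1*a_0 = -38848079/35673440; P2 = a_2 + q1*a_1 + q2*a_0 = -801480167/1118848800; P3 = a_3 + q1*a_2 + q2*a_1 + q3*a_0 = -29618997887/246146736000.

The Pade approximant has numerator coefficients [-23/48, -38848079/35673440, -801480167/1118848800, -29618997887/246146736000]; denominator coefficients [1, 71952437/51280570, 114179883/256402850, 96716593/5128057000].


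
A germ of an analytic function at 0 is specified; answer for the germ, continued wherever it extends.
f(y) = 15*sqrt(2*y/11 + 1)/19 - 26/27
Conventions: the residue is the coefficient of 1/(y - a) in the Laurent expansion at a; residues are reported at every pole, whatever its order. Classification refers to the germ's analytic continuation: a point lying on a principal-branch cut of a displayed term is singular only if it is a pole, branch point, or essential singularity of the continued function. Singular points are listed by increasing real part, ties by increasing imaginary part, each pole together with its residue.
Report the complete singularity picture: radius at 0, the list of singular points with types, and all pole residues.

Branch term (15/19)*sqrt(1 - y/(-11/2)): its argument vanishes at y = -11/2, a square-root branch point, modulus 11/2.
The radius of convergence is the smallest modulus among the singular points: 11/2.

Radius of convergence at 0: 11/2.
At -11/2: an algebraic (square-root) branch point.


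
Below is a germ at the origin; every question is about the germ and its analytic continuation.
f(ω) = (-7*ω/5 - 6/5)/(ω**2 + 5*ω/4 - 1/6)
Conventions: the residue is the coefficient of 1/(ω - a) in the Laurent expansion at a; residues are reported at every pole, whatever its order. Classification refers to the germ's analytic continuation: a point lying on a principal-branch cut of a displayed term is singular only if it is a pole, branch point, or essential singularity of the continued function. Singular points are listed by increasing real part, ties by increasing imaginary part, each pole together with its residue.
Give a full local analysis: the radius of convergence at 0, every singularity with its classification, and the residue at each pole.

Denominator factor (ω**2 + 5*ω/4 - 1/6): discriminant 107/48, real irrational roots -5/8 + (1/24)*sqrt(321) and -5/8 - (1/24)*sqrt(321); poles of order 1, moduli -5/8 + (1/24)*sqrt(321) and 5/8 + (1/24)*sqrt(321).
The radius of convergence is the smallest modulus among the singular points: -5/8 + (1/24)*sqrt(321).
The factor ω**2 + 5*ω/4 - 1/6 splits as (ω - a)(ω - a') with a = -5/8 - (1/24)*sqrt(321), a' = -5/8 + (1/24)*sqrt(321). At the order-1 pole a set g(ω) = (ω - a)*f(ω) = [-7*ω/5 - 6/5] / (ω - a').
Simple pole: residue = g(a) at a = -5/8 - (1/24)*sqrt(321), which is -7/10 + (13/1070)*sqrt(321).
The factor ω**2 + 5*ω/4 - 1/6 splits as (ω - a)(ω - a') with a = -5/8 + (1/24)*sqrt(321), a' = -5/8 - (1/24)*sqrt(321). At the order-1 pole a set g(ω) = (ω - a)*f(ω) = [-7*ω/5 - 6/5] / (ω - a').
Simple pole: residue = g(a) at a = -5/8 + (1/24)*sqrt(321), which is -7/10 - (13/1070)*sqrt(321).
List the singular points by increasing real part (a conjugate pair: the negative imaginary part first).

Radius of convergence at 0: -5/8 + (1/24)*sqrt(321).
At -5/8 - (1/24)*sqrt(321): a pole of order 1; residue -7/10 + (13/1070)*sqrt(321).
At -5/8 + (1/24)*sqrt(321): a pole of order 1; residue -7/10 - (13/1070)*sqrt(321).


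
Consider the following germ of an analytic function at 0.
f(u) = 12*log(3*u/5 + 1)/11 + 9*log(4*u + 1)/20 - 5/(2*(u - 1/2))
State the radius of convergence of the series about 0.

The radius of convergence is 1/4.

Denominator factor (u - 1/2): pole of order 1 at 1/2, modulus 1/2.
Branch term (12/11)*log(1 - u/(-5/3)): its argument vanishes at u = -5/3, a logarithmic branch point, modulus 5/3.
Branch term (9/20)*log(1 - u/(-1/4)): its argument vanishes at u = -1/4, a logarithmic branch point, modulus 1/4.
The radius of convergence is the smallest modulus among the singular points: 1/4.


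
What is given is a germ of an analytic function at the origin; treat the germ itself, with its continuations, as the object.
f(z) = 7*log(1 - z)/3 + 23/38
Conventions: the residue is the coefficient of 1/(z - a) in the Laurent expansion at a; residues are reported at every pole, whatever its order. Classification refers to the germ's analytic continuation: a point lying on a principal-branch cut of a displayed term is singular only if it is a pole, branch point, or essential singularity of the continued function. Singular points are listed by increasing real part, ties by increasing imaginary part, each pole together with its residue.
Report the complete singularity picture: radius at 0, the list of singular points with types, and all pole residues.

Radius of convergence at 0: 1.
At 1: a logarithmic branch point.

Branch term (7/3)*log(1 - z/(1)): its argument vanishes at z = 1, a logarithmic branch point, modulus 1.
The radius of convergence is the smallest modulus among the singular points: 1.


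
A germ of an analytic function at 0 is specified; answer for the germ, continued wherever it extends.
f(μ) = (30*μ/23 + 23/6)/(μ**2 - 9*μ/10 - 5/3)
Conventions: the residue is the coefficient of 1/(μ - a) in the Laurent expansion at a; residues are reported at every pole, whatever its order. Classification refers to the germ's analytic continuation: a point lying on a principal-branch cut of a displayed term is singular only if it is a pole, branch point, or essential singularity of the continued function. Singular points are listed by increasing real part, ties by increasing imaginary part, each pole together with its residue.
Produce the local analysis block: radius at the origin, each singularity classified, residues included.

Radius of convergence at 0: -9/20 + (1/60)*sqrt(6729).
At 9/20 - (1/60)*sqrt(6729): a pole of order 1; residue 15/23 - (3050/154767)*sqrt(6729).
At 9/20 + (1/60)*sqrt(6729): a pole of order 1; residue 15/23 + (3050/154767)*sqrt(6729).

Denominator factor (μ**2 - 9*μ/10 - 5/3): discriminant 2243/300, real irrational roots 9/20 + (1/60)*sqrt(6729) and 9/20 - (1/60)*sqrt(6729); poles of order 1, moduli 9/20 + (1/60)*sqrt(6729) and -9/20 + (1/60)*sqrt(6729).
The radius of convergence is the smallest modulus among the singular points: -9/20 + (1/60)*sqrt(6729).
The factor μ**2 - 9*μ/10 - 5/3 splits as (μ - a)(μ - a') with a = 9/20 - (1/60)*sqrt(6729), a' = 9/20 + (1/60)*sqrt(6729). At the order-1 pole a set g(μ) = (μ - a)*f(μ) = [30*μ/23 + 23/6] / (μ - a').
Simple pole: residue = g(a) at a = 9/20 - (1/60)*sqrt(6729), which is 15/23 - (3050/154767)*sqrt(6729).
The factor μ**2 - 9*μ/10 - 5/3 splits as (μ - a)(μ - a') with a = 9/20 + (1/60)*sqrt(6729), a' = 9/20 - (1/60)*sqrt(6729). At the order-1 pole a set g(μ) = (μ - a)*f(μ) = [30*μ/23 + 23/6] / (μ - a').
Simple pole: residue = g(a) at a = 9/20 + (1/60)*sqrt(6729), which is 15/23 + (3050/154767)*sqrt(6729).
List the singular points by increasing real part (a conjugate pair: the negative imaginary part first).


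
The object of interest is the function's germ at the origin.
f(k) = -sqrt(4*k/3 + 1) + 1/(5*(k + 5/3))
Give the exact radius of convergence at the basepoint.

Denominator factor (k + 5/3): pole of order 1 at -5/3, modulus 5/3.
Branch term (-1)*sqrt(1 - k/(-3/4)): its argument vanishes at k = -3/4, a square-root branch point, modulus 3/4.
The radius of convergence is the smallest modulus among the singular points: 3/4.

The radius of convergence is 3/4.


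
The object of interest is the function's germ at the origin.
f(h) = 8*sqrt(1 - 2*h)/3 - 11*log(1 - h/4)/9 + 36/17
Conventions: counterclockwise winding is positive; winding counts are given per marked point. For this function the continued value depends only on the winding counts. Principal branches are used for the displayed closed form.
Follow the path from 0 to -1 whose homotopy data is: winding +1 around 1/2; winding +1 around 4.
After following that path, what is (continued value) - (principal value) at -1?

The rational part is single-valued and drops out of the difference; each branch term changes only by its own monodromy.
(8/3)*sqrt(1 - h/(1/2)): winding +1 is odd, the square root flips sign, contributing -2*(8/3)*sqrt(1 - (-1)/(1/2)) = -2*(8/3)*sqrt(3) = -(16/3)*sqrt(3).
(-11/9)*log(1 - h/(4)): each positive loop around 4 adds 2*pi*i to the log, so winding +1 contributes (-11/9)*(1)*2*pi*i = -(22/9)*pi*i.
Summing the contributions at h = -1 gives (-(16/3)*sqrt(3)) - ((22/9)*pi)*i.

Continued minus principal equals (-(16/3)*sqrt(3)) - ((22/9)*pi)*i.


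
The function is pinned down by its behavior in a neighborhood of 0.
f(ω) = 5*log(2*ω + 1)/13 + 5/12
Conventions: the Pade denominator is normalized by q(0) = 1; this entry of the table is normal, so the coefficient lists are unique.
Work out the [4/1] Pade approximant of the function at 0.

The Pade approximant has numerator coefficients [5/12, 56/39, 6/13, -8/39, 4/39]; denominator coefficients [1, 8/5].

Taylor coefficients needed (expand at 0): a_0 = 5/12, a_1 = 10/13, a_2 = -10/13, a_3 = 40/39, a_4 = -20/13, a_5 = 32/13.
Write the denominator as Q(ω) = 1 + q1*ω. Requiring Q*f - P = O(ω^6) with deg P <= 4 kills the coefficients of ω^5..ω^5 in Q*f:
  ω^5: a_5 + q1*a_4 = 0, i.e. 32/13 + (-20/13)*q1 = 0.
Solving this linear system: q1 = 8/5.
The numerator is Q*f truncated at degree 4: P0 = a_0 = 5/12; P1 = a_1 + q1*a_0 = 56/39; P2 = a_2 + q1*a_1 = 6/13; P3 = a_3 + q1*a_2 = -8/39; P4 = a_4 + q1*a_3 = 4/39.


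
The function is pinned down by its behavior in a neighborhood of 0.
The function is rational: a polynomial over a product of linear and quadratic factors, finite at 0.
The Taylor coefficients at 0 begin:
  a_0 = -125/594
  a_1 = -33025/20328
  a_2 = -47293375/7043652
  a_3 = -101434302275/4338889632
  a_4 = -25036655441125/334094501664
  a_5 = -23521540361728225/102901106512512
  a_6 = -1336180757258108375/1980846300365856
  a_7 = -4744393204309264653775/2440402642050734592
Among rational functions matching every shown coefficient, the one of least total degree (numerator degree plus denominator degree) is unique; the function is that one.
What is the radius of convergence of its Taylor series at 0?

The radius of convergence is 2/5.

No rational of total degree below 5 reproduces all 8 coefficients; solving the [1/4] Pade equations on them gives f(ξ) = (-19*ξ/18 - 10/27)/((ξ - 2/5)**2*(ξ**2 + 10*ξ/7 + 11)), whose expansion matches every shown term.
Denominator factor (ξ**2 + 10*ξ/7 + 11): discriminant -2056/49, complex-conjugate roots (-5/7) + ((1/7)*sqrt(514))*i and (-5/7) - ((1/7)*sqrt(514))*i; poles of order 1, moduli sqrt(11) and sqrt(11).
Denominator factor (ξ - 2/5)^2: pole of order 2 at 2/5, modulus 2/5.
The radius of convergence is the smallest modulus among the singular points: 2/5.


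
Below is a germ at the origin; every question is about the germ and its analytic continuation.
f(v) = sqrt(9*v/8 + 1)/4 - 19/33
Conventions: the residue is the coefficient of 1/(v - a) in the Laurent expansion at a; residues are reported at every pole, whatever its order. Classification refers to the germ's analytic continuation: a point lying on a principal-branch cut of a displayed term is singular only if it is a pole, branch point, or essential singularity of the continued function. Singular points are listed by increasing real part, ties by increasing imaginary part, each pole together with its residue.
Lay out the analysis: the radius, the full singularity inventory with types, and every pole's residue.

Branch term (1/4)*sqrt(1 - v/(-8/9)): its argument vanishes at v = -8/9, a square-root branch point, modulus 8/9.
The radius of convergence is the smallest modulus among the singular points: 8/9.

Radius of convergence at 0: 8/9.
At -8/9: an algebraic (square-root) branch point.


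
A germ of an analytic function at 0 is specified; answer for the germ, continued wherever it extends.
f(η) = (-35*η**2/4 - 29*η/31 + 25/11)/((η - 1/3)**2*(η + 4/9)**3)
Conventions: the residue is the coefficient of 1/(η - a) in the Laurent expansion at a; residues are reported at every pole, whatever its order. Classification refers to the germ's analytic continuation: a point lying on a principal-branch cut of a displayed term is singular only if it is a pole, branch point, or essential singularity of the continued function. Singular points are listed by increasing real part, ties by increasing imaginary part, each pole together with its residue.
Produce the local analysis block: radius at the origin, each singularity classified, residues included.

Radius of convergence at 0: 1/3.
At -4/9: a pole of order 3; residue 73657917/3274964.
At 1/3: a pole of order 2; residue -73657917/3274964.

Denominator factor (η + 4/9)^3: pole of order 3 at -4/9, modulus 4/9.
Denominator factor (η - 1/3)^2: pole of order 2 at 1/3, modulus 1/3.
The radius of convergence is the smallest modulus among the singular points: 1/3.
At the order-3 pole -4/9 set g(η) = (η - (-4/9))^3*f(η) = (-35*η**2/4 - 29*η/31 + 25/11)/(η - 1/3)**2.
Order-3 pole: residue = g''(a)/2; g''(-4/9) = 73657917/1637482, so the residue is 73657917/3274964.
At the order-2 pole 1/3 set g(η) = (η - (1/3))^2*f(η) = (-35*η**2/4 - 29*η/31 + 25/11)/(η + 4/9)**3.
Order-2 pole: residue = g'(a); g'(1/3) = -73657917/3274964, so the residue is -73657917/3274964.
List the singular points by increasing real part (a conjugate pair: the negative imaginary part first).


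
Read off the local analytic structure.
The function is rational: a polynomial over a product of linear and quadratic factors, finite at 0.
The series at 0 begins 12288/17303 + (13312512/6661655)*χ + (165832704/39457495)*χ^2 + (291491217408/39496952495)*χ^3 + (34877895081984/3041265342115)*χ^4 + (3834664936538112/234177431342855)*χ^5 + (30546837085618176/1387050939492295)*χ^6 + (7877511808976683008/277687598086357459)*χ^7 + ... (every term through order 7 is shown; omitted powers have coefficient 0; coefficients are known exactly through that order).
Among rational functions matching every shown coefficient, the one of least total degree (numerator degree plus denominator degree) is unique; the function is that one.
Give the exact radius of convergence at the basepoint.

No rational of total degree below 6 reproduces all 8 coefficients; solving the [2/4] Pade equations on them gives f(χ) = (27*χ**2/26 - 33*χ/40 + 21/13)/((χ - 11/8)**3*(χ - 7/8)), whose expansion matches every shown term.
Denominator factor (χ - 7/8): pole of order 1 at 7/8, modulus 7/8.
Denominator factor (χ - 11/8)^3: pole of order 3 at 11/8, modulus 11/8.
The radius of convergence is the smallest modulus among the singular points: 7/8.

The radius of convergence is 7/8.


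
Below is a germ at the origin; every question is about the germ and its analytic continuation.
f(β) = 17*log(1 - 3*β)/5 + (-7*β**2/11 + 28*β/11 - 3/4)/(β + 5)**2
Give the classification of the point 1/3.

The term (17/5)*log(1 - β/(1/3)) has argument 1 - 1/3/(1/3) = 0 at 1/3: a logarithmic (infinitely-sheeted) branch point; the remaining terms are analytic or single-valued there.

The point is a logarithmic branch point.


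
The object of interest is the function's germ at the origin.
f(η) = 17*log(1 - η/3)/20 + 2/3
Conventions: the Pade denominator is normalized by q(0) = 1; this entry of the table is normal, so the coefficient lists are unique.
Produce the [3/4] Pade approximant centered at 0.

Taylor coefficients needed (expand at 0): a_0 = 2/3, a_1 = -17/60, a_2 = -17/360, a_3 = -17/1620, a_4 = -17/6480, a_5 = -17/24300, a_6 = -17/87480, a_7 = -17/306180.
Write the denominator as Q(η) = 1 + q1*η + q2*η^2 + q3*η^3 + q4*η^4. Requiring Q*f - P = O(η^8) with deg P <= 3 kills the coefficients of η^4..η^7 in Q*f:
  η^4: a_4 + q1*a_3 + q2*a_2 + q3*a_1 + q4*a_0 = 0, i.e. -17/6480 + (-17/1620)*q1 + (-17/360)*q2 + (-17/60)*q3 + (2/3)*q4 = 0.
  η^5: a_5 + q1*a_4 + q2*a_3 + q3*a_2 + q4*a_1 = 0, i.e. -17/24300 + (-17/6480)*q1 + (-17/1620)*q2 + (-17/360)*q3 + (-17/60)*q4 = 0.
  η^6: a_6 + q1*a_5 + q2*a_4 + q3*a_3 + q4*a_2 = 0, i.e. -17/87480 + (-17/24300)*q1 + (-17/6480)*q2 + (-17/1620)*q3 + (-17/360)*q4 = 0.
  η^7: a_7 + q1*a_6 + q2*a_5 + q3*a_4 + q4*a_3 = 0, i.e. -17/306180 + (-17/87480)*q1 + (-17/24300)*q2 + (-17/6480)*q3 + (-17/1620)*q4 = 0.
Solving this linear system: q1 = -891/1589, q2 = 857/9534, q3 = -151/42903, q4 = -17/858060.
The numerator is Q*f truncated at degree 3: P0 = a_0 = 2/3; P1 = a_1 + q1*a_0 = -62653/95340; P2 = a_2 + q1*a_1 + q2*a_0 = 98149/572040; P3 = a_3 + q1*a_2 + q2*a_1 + q3*a_0 = -7613/643545.

The Pade approximant has numerator coefficients [2/3, -62653/95340, 98149/572040, -7613/643545]; denominator coefficients [1, -891/1589, 857/9534, -151/42903, -17/858060].


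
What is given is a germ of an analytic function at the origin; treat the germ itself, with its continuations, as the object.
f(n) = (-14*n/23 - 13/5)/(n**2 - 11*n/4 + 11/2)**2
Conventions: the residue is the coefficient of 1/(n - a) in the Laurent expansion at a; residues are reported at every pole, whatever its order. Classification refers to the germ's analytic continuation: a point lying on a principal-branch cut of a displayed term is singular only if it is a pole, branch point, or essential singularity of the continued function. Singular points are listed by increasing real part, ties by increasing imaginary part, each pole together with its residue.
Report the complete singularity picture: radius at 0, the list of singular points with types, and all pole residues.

Denominator factor (n**2 - 11*n/4 + 11/2)^2: discriminant -231/16, complex-conjugate roots (11/8) + ((1/8)*sqrt(231))*i and (11/8) - ((1/8)*sqrt(231))*i; poles of order 2, moduli (1/2)*sqrt(22) and (1/2)*sqrt(22).
The radius of convergence is the smallest modulus among the singular points: (1/2)*sqrt(22).
The factor n**2 - 11*n/4 + 11/2 splits as (n - a)(n - a') with a = (11/8) - ((1/8)*sqrt(231))*i, a' = (11/8) + ((1/8)*sqrt(231))*i. At the order-2 pole a set g(n) = (n - a)^2*f(n) = [-14*n/23 - 13/5] / (n - a')^2.
Order-2 pole: residue = g'(a); g'((11/8) - ((1/8)*sqrt(231))*i) = -((16864/2045505)*sqrt(231))*i, so the residue is -((16864/2045505)*sqrt(231))*i.
The factor n**2 - 11*n/4 + 11/2 splits as (n - a)(n - a') with a = (11/8) + ((1/8)*sqrt(231))*i, a' = (11/8) - ((1/8)*sqrt(231))*i. At the order-2 pole a set g(n) = (n - a)^2*f(n) = [-14*n/23 - 13/5] / (n - a')^2.
Order-2 pole: residue = g'(a); g'((11/8) + ((1/8)*sqrt(231))*i) = ((16864/2045505)*sqrt(231))*i, so the residue is ((16864/2045505)*sqrt(231))*i.
List the singular points by increasing real part (a conjugate pair: the negative imaginary part first).

Radius of convergence at 0: (1/2)*sqrt(22).
At (11/8) - ((1/8)*sqrt(231))*i: a pole of order 2; residue -((16864/2045505)*sqrt(231))*i.
At (11/8) + ((1/8)*sqrt(231))*i: a pole of order 2; residue ((16864/2045505)*sqrt(231))*i.


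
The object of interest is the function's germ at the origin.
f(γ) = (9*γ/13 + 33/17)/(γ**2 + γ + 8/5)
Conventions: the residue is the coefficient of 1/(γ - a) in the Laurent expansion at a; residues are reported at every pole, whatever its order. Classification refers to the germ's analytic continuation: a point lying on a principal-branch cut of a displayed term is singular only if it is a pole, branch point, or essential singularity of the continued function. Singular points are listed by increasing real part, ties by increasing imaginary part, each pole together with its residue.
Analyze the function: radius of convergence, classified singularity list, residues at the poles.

Denominator factor (γ**2 + γ + 8/5): discriminant -27/5, complex-conjugate roots (-1/2) + ((3/10)*sqrt(15))*i and (-1/2) - ((3/10)*sqrt(15))*i; poles of order 1, moduli (2/5)*sqrt(10) and (2/5)*sqrt(10).
The radius of convergence is the smallest modulus among the singular points: (2/5)*sqrt(10).
The factor γ**2 + γ + 8/5 splits as (γ - a)(γ - a') with a = (-1/2) - ((3/10)*sqrt(15))*i, a' = (-1/2) + ((3/10)*sqrt(15))*i. At the order-1 pole a set g(γ) = (γ - a)*f(γ) = [9*γ/13 + 33/17] / (γ - a').
Simple pole: residue = g(a) at a = (-1/2) - ((3/10)*sqrt(15))*i, which is (9/26) + ((235/1326)*sqrt(15))*i.
The factor γ**2 + γ + 8/5 splits as (γ - a)(γ - a') with a = (-1/2) + ((3/10)*sqrt(15))*i, a' = (-1/2) - ((3/10)*sqrt(15))*i. At the order-1 pole a set g(γ) = (γ - a)*f(γ) = [9*γ/13 + 33/17] / (γ - a').
Simple pole: residue = g(a) at a = (-1/2) + ((3/10)*sqrt(15))*i, which is (9/26) - ((235/1326)*sqrt(15))*i.
List the singular points by increasing real part (a conjugate pair: the negative imaginary part first).

Radius of convergence at 0: (2/5)*sqrt(10).
At (-1/2) - ((3/10)*sqrt(15))*i: a pole of order 1; residue (9/26) + ((235/1326)*sqrt(15))*i.
At (-1/2) + ((3/10)*sqrt(15))*i: a pole of order 1; residue (9/26) - ((235/1326)*sqrt(15))*i.


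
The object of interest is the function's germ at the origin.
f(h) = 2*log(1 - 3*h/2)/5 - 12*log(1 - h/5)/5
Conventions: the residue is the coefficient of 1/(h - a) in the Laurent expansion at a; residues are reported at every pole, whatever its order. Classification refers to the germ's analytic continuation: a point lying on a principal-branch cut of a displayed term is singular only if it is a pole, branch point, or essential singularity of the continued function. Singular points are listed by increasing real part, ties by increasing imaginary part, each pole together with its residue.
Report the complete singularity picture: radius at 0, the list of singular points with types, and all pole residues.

Branch term (-12/5)*log(1 - h/(5)): its argument vanishes at h = 5, a logarithmic branch point, modulus 5.
Branch term (2/5)*log(1 - h/(2/3)): its argument vanishes at h = 2/3, a logarithmic branch point, modulus 2/3.
The radius of convergence is the smallest modulus among the singular points: 2/3.
List the singular points by increasing real part (a conjugate pair: the negative imaginary part first).

Radius of convergence at 0: 2/3.
At 2/3: a logarithmic branch point.
At 5: a logarithmic branch point.
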